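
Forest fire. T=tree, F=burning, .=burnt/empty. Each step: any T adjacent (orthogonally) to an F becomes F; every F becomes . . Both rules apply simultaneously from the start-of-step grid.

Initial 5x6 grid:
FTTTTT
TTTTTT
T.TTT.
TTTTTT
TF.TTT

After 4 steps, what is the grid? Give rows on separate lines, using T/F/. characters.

Step 1: 4 trees catch fire, 2 burn out
  .FTTTT
  FTTTTT
  T.TTT.
  TFTTTT
  F..TTT
Step 2: 5 trees catch fire, 4 burn out
  ..FTTT
  .FTTTT
  F.TTT.
  F.FTTT
  ...TTT
Step 3: 4 trees catch fire, 5 burn out
  ...FTT
  ..FTTT
  ..FTT.
  ...FTT
  ...TTT
Step 4: 5 trees catch fire, 4 burn out
  ....FT
  ...FTT
  ...FT.
  ....FT
  ...FTT

....FT
...FTT
...FT.
....FT
...FTT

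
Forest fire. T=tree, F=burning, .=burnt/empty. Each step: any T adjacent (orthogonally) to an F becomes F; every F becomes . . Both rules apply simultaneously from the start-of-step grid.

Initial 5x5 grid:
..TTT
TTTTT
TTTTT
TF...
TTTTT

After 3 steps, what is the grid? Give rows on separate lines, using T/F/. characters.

Step 1: 3 trees catch fire, 1 burn out
  ..TTT
  TTTTT
  TFTTT
  F....
  TFTTT
Step 2: 5 trees catch fire, 3 burn out
  ..TTT
  TFTTT
  F.FTT
  .....
  F.FTT
Step 3: 4 trees catch fire, 5 burn out
  ..TTT
  F.FTT
  ...FT
  .....
  ...FT

..TTT
F.FTT
...FT
.....
...FT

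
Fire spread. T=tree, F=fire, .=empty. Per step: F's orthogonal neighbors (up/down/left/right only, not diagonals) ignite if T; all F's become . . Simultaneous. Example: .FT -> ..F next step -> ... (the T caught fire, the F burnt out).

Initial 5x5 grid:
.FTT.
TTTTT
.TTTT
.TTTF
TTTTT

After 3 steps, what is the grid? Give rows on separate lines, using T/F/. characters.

Step 1: 5 trees catch fire, 2 burn out
  ..FT.
  TFTTT
  .TTTF
  .TTF.
  TTTTF
Step 2: 8 trees catch fire, 5 burn out
  ...F.
  F.FTF
  .FTF.
  .TF..
  TTTF.
Step 3: 4 trees catch fire, 8 burn out
  .....
  ...F.
  ..F..
  .F...
  TTF..

.....
...F.
..F..
.F...
TTF..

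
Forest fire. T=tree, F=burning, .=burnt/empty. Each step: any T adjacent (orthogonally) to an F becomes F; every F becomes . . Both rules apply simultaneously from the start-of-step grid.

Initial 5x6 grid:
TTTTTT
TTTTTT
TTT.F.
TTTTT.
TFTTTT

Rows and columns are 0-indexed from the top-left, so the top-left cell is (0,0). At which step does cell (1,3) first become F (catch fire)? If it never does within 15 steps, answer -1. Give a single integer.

Step 1: cell (1,3)='T' (+5 fires, +2 burnt)
Step 2: cell (1,3)='F' (+9 fires, +5 burnt)
  -> target ignites at step 2
Step 3: cell (1,3)='.' (+7 fires, +9 burnt)
Step 4: cell (1,3)='.' (+3 fires, +7 burnt)
Step 5: cell (1,3)='.' (+1 fires, +3 burnt)
Step 6: cell (1,3)='.' (+0 fires, +1 burnt)
  fire out at step 6

2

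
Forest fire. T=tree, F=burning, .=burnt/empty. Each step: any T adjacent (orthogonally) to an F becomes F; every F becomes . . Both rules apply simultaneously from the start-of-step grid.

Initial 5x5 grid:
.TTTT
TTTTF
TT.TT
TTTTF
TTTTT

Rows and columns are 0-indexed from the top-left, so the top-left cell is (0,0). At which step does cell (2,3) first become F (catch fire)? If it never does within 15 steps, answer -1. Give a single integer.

Step 1: cell (2,3)='T' (+5 fires, +2 burnt)
Step 2: cell (2,3)='F' (+5 fires, +5 burnt)
  -> target ignites at step 2
Step 3: cell (2,3)='.' (+4 fires, +5 burnt)
Step 4: cell (2,3)='.' (+5 fires, +4 burnt)
Step 5: cell (2,3)='.' (+2 fires, +5 burnt)
Step 6: cell (2,3)='.' (+0 fires, +2 burnt)
  fire out at step 6

2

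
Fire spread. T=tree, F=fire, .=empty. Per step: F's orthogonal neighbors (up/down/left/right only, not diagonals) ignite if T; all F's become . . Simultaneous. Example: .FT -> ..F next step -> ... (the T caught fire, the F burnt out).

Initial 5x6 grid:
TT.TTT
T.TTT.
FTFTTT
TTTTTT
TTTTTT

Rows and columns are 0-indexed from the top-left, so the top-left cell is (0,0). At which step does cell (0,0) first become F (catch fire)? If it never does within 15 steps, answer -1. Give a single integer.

Step 1: cell (0,0)='T' (+6 fires, +2 burnt)
Step 2: cell (0,0)='F' (+7 fires, +6 burnt)
  -> target ignites at step 2
Step 3: cell (0,0)='.' (+7 fires, +7 burnt)
Step 4: cell (0,0)='.' (+3 fires, +7 burnt)
Step 5: cell (0,0)='.' (+2 fires, +3 burnt)
Step 6: cell (0,0)='.' (+0 fires, +2 burnt)
  fire out at step 6

2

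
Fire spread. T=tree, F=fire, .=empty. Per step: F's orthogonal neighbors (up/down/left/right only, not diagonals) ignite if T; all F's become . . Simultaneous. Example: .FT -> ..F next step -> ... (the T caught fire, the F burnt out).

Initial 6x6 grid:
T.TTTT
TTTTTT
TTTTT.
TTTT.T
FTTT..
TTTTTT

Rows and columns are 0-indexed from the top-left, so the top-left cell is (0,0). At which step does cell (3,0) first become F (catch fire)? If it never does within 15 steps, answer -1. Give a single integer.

Step 1: cell (3,0)='F' (+3 fires, +1 burnt)
  -> target ignites at step 1
Step 2: cell (3,0)='.' (+4 fires, +3 burnt)
Step 3: cell (3,0)='.' (+5 fires, +4 burnt)
Step 4: cell (3,0)='.' (+5 fires, +5 burnt)
Step 5: cell (3,0)='.' (+3 fires, +5 burnt)
Step 6: cell (3,0)='.' (+4 fires, +3 burnt)
Step 7: cell (3,0)='.' (+2 fires, +4 burnt)
Step 8: cell (3,0)='.' (+2 fires, +2 burnt)
Step 9: cell (3,0)='.' (+1 fires, +2 burnt)
Step 10: cell (3,0)='.' (+0 fires, +1 burnt)
  fire out at step 10

1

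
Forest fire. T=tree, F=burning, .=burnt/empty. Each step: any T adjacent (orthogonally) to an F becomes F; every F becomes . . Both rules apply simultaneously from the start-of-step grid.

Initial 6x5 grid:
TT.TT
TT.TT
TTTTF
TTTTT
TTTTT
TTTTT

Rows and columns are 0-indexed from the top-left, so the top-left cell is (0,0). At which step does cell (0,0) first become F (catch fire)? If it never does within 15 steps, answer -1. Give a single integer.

Step 1: cell (0,0)='T' (+3 fires, +1 burnt)
Step 2: cell (0,0)='T' (+5 fires, +3 burnt)
Step 3: cell (0,0)='T' (+5 fires, +5 burnt)
Step 4: cell (0,0)='T' (+5 fires, +5 burnt)
Step 5: cell (0,0)='T' (+5 fires, +5 burnt)
Step 6: cell (0,0)='F' (+3 fires, +5 burnt)
  -> target ignites at step 6
Step 7: cell (0,0)='.' (+1 fires, +3 burnt)
Step 8: cell (0,0)='.' (+0 fires, +1 burnt)
  fire out at step 8

6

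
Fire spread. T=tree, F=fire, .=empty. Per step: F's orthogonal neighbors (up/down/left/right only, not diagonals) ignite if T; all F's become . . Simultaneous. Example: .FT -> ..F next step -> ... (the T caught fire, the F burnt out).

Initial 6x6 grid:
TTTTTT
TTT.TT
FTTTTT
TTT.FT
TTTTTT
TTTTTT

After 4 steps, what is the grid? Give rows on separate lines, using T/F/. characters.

Step 1: 6 trees catch fire, 2 burn out
  TTTTTT
  FTT.TT
  .FTTFT
  FTT..F
  TTTTFT
  TTTTTT
Step 2: 11 trees catch fire, 6 burn out
  FTTTTT
  .FT.FT
  ..FF.F
  .FT...
  FTTF.F
  TTTTFT
Step 3: 10 trees catch fire, 11 burn out
  .FTTFT
  ..F..F
  ......
  ..F...
  .FF...
  FTTF.F
Step 4: 5 trees catch fire, 10 burn out
  ..FF.F
  ......
  ......
  ......
  ......
  .FF...

..FF.F
......
......
......
......
.FF...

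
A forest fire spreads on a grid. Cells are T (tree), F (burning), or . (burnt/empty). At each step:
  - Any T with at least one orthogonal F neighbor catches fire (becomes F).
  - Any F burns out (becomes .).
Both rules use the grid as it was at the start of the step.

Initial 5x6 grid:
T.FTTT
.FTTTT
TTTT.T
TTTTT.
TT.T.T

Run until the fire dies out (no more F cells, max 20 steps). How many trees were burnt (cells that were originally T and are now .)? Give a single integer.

Answer: 20

Derivation:
Step 1: +3 fires, +2 burnt (F count now 3)
Step 2: +5 fires, +3 burnt (F count now 5)
Step 3: +6 fires, +5 burnt (F count now 6)
Step 4: +3 fires, +6 burnt (F count now 3)
Step 5: +3 fires, +3 burnt (F count now 3)
Step 6: +0 fires, +3 burnt (F count now 0)
Fire out after step 6
Initially T: 22, now '.': 28
Total burnt (originally-T cells now '.'): 20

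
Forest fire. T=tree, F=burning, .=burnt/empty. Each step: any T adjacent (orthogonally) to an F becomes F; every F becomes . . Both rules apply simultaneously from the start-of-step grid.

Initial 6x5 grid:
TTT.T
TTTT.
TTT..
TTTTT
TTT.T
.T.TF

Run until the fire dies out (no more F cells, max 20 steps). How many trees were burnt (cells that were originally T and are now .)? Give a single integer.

Step 1: +2 fires, +1 burnt (F count now 2)
Step 2: +1 fires, +2 burnt (F count now 1)
Step 3: +1 fires, +1 burnt (F count now 1)
Step 4: +1 fires, +1 burnt (F count now 1)
Step 5: +3 fires, +1 burnt (F count now 3)
Step 6: +4 fires, +3 burnt (F count now 4)
Step 7: +6 fires, +4 burnt (F count now 6)
Step 8: +2 fires, +6 burnt (F count now 2)
Step 9: +1 fires, +2 burnt (F count now 1)
Step 10: +0 fires, +1 burnt (F count now 0)
Fire out after step 10
Initially T: 22, now '.': 29
Total burnt (originally-T cells now '.'): 21

Answer: 21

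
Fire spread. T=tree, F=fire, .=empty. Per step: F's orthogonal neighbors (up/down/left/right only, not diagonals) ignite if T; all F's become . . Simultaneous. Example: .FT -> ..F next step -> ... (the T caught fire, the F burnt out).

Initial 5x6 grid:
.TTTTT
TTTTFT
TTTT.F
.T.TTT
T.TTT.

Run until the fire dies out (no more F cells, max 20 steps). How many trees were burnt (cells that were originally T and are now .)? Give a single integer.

Answer: 21

Derivation:
Step 1: +4 fires, +2 burnt (F count now 4)
Step 2: +5 fires, +4 burnt (F count now 5)
Step 3: +5 fires, +5 burnt (F count now 5)
Step 4: +4 fires, +5 burnt (F count now 4)
Step 5: +3 fires, +4 burnt (F count now 3)
Step 6: +0 fires, +3 burnt (F count now 0)
Fire out after step 6
Initially T: 22, now '.': 29
Total burnt (originally-T cells now '.'): 21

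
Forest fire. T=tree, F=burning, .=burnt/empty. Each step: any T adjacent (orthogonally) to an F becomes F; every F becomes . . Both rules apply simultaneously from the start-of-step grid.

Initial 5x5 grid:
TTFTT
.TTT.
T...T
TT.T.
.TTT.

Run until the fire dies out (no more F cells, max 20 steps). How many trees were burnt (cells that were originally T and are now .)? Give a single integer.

Step 1: +3 fires, +1 burnt (F count now 3)
Step 2: +4 fires, +3 burnt (F count now 4)
Step 3: +0 fires, +4 burnt (F count now 0)
Fire out after step 3
Initially T: 15, now '.': 17
Total burnt (originally-T cells now '.'): 7

Answer: 7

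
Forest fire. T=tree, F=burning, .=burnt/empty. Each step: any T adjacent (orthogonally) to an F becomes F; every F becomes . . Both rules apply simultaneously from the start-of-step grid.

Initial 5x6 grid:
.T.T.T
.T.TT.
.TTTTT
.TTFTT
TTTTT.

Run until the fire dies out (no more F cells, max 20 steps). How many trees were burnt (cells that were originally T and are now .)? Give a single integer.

Step 1: +4 fires, +1 burnt (F count now 4)
Step 2: +7 fires, +4 burnt (F count now 7)
Step 3: +5 fires, +7 burnt (F count now 5)
Step 4: +2 fires, +5 burnt (F count now 2)
Step 5: +1 fires, +2 burnt (F count now 1)
Step 6: +0 fires, +1 burnt (F count now 0)
Fire out after step 6
Initially T: 20, now '.': 29
Total burnt (originally-T cells now '.'): 19

Answer: 19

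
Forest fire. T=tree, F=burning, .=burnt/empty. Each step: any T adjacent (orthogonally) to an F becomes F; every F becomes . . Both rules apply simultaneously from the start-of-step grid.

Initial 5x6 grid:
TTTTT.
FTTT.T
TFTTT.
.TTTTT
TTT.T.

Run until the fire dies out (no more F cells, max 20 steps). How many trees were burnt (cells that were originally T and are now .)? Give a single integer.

Answer: 21

Derivation:
Step 1: +5 fires, +2 burnt (F count now 5)
Step 2: +5 fires, +5 burnt (F count now 5)
Step 3: +6 fires, +5 burnt (F count now 6)
Step 4: +2 fires, +6 burnt (F count now 2)
Step 5: +3 fires, +2 burnt (F count now 3)
Step 6: +0 fires, +3 burnt (F count now 0)
Fire out after step 6
Initially T: 22, now '.': 29
Total burnt (originally-T cells now '.'): 21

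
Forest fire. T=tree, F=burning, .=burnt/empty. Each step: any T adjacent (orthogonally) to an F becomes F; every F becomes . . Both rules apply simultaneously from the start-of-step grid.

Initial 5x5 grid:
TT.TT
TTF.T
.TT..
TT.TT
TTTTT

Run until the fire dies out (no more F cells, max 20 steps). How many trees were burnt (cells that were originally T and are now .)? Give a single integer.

Answer: 15

Derivation:
Step 1: +2 fires, +1 burnt (F count now 2)
Step 2: +3 fires, +2 burnt (F count now 3)
Step 3: +2 fires, +3 burnt (F count now 2)
Step 4: +2 fires, +2 burnt (F count now 2)
Step 5: +2 fires, +2 burnt (F count now 2)
Step 6: +1 fires, +2 burnt (F count now 1)
Step 7: +2 fires, +1 burnt (F count now 2)
Step 8: +1 fires, +2 burnt (F count now 1)
Step 9: +0 fires, +1 burnt (F count now 0)
Fire out after step 9
Initially T: 18, now '.': 22
Total burnt (originally-T cells now '.'): 15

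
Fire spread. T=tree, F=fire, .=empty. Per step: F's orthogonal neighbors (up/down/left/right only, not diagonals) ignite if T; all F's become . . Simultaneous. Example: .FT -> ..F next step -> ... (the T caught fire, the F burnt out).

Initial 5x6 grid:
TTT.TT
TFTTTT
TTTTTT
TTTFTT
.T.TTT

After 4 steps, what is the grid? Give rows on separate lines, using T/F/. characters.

Step 1: 8 trees catch fire, 2 burn out
  TFT.TT
  F.FTTT
  TFTFTT
  TTF.FT
  .T.FTT
Step 2: 9 trees catch fire, 8 burn out
  F.F.TT
  ...FTT
  F.F.FT
  TF...F
  .T..FT
Step 3: 5 trees catch fire, 9 burn out
  ....TT
  ....FT
  .....F
  F.....
  .F...F
Step 4: 2 trees catch fire, 5 burn out
  ....FT
  .....F
  ......
  ......
  ......

....FT
.....F
......
......
......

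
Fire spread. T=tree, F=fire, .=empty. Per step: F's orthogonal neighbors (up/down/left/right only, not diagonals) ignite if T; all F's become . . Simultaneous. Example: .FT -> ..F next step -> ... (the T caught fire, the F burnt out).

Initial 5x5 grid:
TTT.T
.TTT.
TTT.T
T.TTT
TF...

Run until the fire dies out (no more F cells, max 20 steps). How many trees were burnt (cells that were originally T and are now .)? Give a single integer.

Step 1: +1 fires, +1 burnt (F count now 1)
Step 2: +1 fires, +1 burnt (F count now 1)
Step 3: +1 fires, +1 burnt (F count now 1)
Step 4: +1 fires, +1 burnt (F count now 1)
Step 5: +2 fires, +1 burnt (F count now 2)
Step 6: +3 fires, +2 burnt (F count now 3)
Step 7: +4 fires, +3 burnt (F count now 4)
Step 8: +1 fires, +4 burnt (F count now 1)
Step 9: +1 fires, +1 burnt (F count now 1)
Step 10: +0 fires, +1 burnt (F count now 0)
Fire out after step 10
Initially T: 16, now '.': 24
Total burnt (originally-T cells now '.'): 15

Answer: 15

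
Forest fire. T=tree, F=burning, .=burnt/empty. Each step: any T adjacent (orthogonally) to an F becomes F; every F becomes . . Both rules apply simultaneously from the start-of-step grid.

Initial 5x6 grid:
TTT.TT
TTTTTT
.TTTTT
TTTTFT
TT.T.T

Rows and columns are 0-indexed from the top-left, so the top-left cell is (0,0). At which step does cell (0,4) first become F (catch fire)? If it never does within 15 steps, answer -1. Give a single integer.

Step 1: cell (0,4)='T' (+3 fires, +1 burnt)
Step 2: cell (0,4)='T' (+6 fires, +3 burnt)
Step 3: cell (0,4)='F' (+5 fires, +6 burnt)
  -> target ignites at step 3
Step 4: cell (0,4)='.' (+5 fires, +5 burnt)
Step 5: cell (0,4)='.' (+3 fires, +5 burnt)
Step 6: cell (0,4)='.' (+2 fires, +3 burnt)
Step 7: cell (0,4)='.' (+1 fires, +2 burnt)
Step 8: cell (0,4)='.' (+0 fires, +1 burnt)
  fire out at step 8

3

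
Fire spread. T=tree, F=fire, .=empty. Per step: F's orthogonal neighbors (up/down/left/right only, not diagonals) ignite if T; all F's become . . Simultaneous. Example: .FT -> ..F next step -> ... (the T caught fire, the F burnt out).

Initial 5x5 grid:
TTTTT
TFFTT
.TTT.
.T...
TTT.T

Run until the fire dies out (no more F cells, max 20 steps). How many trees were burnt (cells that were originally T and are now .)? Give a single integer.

Answer: 15

Derivation:
Step 1: +6 fires, +2 burnt (F count now 6)
Step 2: +5 fires, +6 burnt (F count now 5)
Step 3: +2 fires, +5 burnt (F count now 2)
Step 4: +2 fires, +2 burnt (F count now 2)
Step 5: +0 fires, +2 burnt (F count now 0)
Fire out after step 5
Initially T: 16, now '.': 24
Total burnt (originally-T cells now '.'): 15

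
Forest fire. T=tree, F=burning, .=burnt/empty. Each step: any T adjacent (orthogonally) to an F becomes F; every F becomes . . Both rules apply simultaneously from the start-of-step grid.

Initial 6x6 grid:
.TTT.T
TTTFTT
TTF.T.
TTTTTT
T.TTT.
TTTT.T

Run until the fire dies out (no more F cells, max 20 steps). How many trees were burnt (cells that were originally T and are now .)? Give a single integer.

Answer: 26

Derivation:
Step 1: +5 fires, +2 burnt (F count now 5)
Step 2: +8 fires, +5 burnt (F count now 8)
Step 3: +7 fires, +8 burnt (F count now 7)
Step 4: +5 fires, +7 burnt (F count now 5)
Step 5: +1 fires, +5 burnt (F count now 1)
Step 6: +0 fires, +1 burnt (F count now 0)
Fire out after step 6
Initially T: 27, now '.': 35
Total burnt (originally-T cells now '.'): 26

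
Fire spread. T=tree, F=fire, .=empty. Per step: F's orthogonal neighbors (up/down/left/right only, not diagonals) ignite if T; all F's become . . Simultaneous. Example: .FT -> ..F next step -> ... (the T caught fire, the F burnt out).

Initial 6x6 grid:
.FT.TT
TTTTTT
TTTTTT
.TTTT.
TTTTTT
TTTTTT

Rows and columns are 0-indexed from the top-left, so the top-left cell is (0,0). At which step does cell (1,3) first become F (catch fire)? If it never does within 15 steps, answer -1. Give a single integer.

Step 1: cell (1,3)='T' (+2 fires, +1 burnt)
Step 2: cell (1,3)='T' (+3 fires, +2 burnt)
Step 3: cell (1,3)='F' (+4 fires, +3 burnt)
  -> target ignites at step 3
Step 4: cell (1,3)='.' (+4 fires, +4 burnt)
Step 5: cell (1,3)='.' (+7 fires, +4 burnt)
Step 6: cell (1,3)='.' (+6 fires, +7 burnt)
Step 7: cell (1,3)='.' (+2 fires, +6 burnt)
Step 8: cell (1,3)='.' (+2 fires, +2 burnt)
Step 9: cell (1,3)='.' (+1 fires, +2 burnt)
Step 10: cell (1,3)='.' (+0 fires, +1 burnt)
  fire out at step 10

3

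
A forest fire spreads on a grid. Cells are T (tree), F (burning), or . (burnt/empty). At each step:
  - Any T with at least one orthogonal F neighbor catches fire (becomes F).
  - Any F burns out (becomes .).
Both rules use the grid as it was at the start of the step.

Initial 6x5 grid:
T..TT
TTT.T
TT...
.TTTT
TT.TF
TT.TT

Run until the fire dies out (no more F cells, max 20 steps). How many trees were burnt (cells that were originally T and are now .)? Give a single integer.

Answer: 17

Derivation:
Step 1: +3 fires, +1 burnt (F count now 3)
Step 2: +2 fires, +3 burnt (F count now 2)
Step 3: +1 fires, +2 burnt (F count now 1)
Step 4: +1 fires, +1 burnt (F count now 1)
Step 5: +2 fires, +1 burnt (F count now 2)
Step 6: +4 fires, +2 burnt (F count now 4)
Step 7: +3 fires, +4 burnt (F count now 3)
Step 8: +1 fires, +3 burnt (F count now 1)
Step 9: +0 fires, +1 burnt (F count now 0)
Fire out after step 9
Initially T: 20, now '.': 27
Total burnt (originally-T cells now '.'): 17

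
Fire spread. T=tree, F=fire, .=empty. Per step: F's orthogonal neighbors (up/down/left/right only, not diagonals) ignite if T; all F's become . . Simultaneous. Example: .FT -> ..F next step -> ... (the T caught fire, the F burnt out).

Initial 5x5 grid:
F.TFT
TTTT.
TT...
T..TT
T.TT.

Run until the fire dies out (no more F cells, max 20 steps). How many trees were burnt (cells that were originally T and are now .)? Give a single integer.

Answer: 10

Derivation:
Step 1: +4 fires, +2 burnt (F count now 4)
Step 2: +3 fires, +4 burnt (F count now 3)
Step 3: +2 fires, +3 burnt (F count now 2)
Step 4: +1 fires, +2 burnt (F count now 1)
Step 5: +0 fires, +1 burnt (F count now 0)
Fire out after step 5
Initially T: 14, now '.': 21
Total burnt (originally-T cells now '.'): 10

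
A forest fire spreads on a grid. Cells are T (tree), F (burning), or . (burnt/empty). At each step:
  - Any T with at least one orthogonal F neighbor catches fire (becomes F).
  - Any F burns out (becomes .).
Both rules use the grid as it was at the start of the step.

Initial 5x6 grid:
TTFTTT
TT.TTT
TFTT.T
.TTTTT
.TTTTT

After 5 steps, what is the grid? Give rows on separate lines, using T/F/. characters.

Step 1: 6 trees catch fire, 2 burn out
  TF.FTT
  TF.TTT
  F.FT.T
  .FTTTT
  .TTTTT
Step 2: 7 trees catch fire, 6 burn out
  F...FT
  F..FTT
  ...F.T
  ..FTTT
  .FTTTT
Step 3: 4 trees catch fire, 7 burn out
  .....F
  ....FT
  .....T
  ...FTT
  ..FTTT
Step 4: 3 trees catch fire, 4 burn out
  ......
  .....F
  .....T
  ....FT
  ...FTT
Step 5: 3 trees catch fire, 3 burn out
  ......
  ......
  .....F
  .....F
  ....FT

......
......
.....F
.....F
....FT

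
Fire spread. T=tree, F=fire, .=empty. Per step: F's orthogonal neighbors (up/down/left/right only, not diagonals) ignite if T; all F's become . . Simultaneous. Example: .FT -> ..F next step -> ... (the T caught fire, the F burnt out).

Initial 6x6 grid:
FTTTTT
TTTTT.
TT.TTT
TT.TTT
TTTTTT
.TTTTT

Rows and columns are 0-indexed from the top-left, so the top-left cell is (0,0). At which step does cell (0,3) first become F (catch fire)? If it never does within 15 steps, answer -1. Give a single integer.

Step 1: cell (0,3)='T' (+2 fires, +1 burnt)
Step 2: cell (0,3)='T' (+3 fires, +2 burnt)
Step 3: cell (0,3)='F' (+4 fires, +3 burnt)
  -> target ignites at step 3
Step 4: cell (0,3)='.' (+4 fires, +4 burnt)
Step 5: cell (0,3)='.' (+4 fires, +4 burnt)
Step 6: cell (0,3)='.' (+4 fires, +4 burnt)
Step 7: cell (0,3)='.' (+4 fires, +4 burnt)
Step 8: cell (0,3)='.' (+3 fires, +4 burnt)
Step 9: cell (0,3)='.' (+2 fires, +3 burnt)
Step 10: cell (0,3)='.' (+1 fires, +2 burnt)
Step 11: cell (0,3)='.' (+0 fires, +1 burnt)
  fire out at step 11

3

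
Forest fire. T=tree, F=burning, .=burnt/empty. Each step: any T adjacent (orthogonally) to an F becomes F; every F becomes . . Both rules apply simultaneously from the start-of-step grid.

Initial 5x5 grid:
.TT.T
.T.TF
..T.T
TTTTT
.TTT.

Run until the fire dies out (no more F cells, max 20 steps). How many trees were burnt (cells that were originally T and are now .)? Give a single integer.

Answer: 12

Derivation:
Step 1: +3 fires, +1 burnt (F count now 3)
Step 2: +1 fires, +3 burnt (F count now 1)
Step 3: +1 fires, +1 burnt (F count now 1)
Step 4: +2 fires, +1 burnt (F count now 2)
Step 5: +3 fires, +2 burnt (F count now 3)
Step 6: +2 fires, +3 burnt (F count now 2)
Step 7: +0 fires, +2 burnt (F count now 0)
Fire out after step 7
Initially T: 15, now '.': 22
Total burnt (originally-T cells now '.'): 12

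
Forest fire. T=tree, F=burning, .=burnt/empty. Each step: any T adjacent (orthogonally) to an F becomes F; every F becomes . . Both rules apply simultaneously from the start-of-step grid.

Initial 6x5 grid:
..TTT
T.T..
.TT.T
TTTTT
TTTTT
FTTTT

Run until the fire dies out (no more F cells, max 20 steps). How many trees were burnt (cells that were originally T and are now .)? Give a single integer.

Step 1: +2 fires, +1 burnt (F count now 2)
Step 2: +3 fires, +2 burnt (F count now 3)
Step 3: +3 fires, +3 burnt (F count now 3)
Step 4: +4 fires, +3 burnt (F count now 4)
Step 5: +3 fires, +4 burnt (F count now 3)
Step 6: +2 fires, +3 burnt (F count now 2)
Step 7: +2 fires, +2 burnt (F count now 2)
Step 8: +1 fires, +2 burnt (F count now 1)
Step 9: +1 fires, +1 burnt (F count now 1)
Step 10: +0 fires, +1 burnt (F count now 0)
Fire out after step 10
Initially T: 22, now '.': 29
Total burnt (originally-T cells now '.'): 21

Answer: 21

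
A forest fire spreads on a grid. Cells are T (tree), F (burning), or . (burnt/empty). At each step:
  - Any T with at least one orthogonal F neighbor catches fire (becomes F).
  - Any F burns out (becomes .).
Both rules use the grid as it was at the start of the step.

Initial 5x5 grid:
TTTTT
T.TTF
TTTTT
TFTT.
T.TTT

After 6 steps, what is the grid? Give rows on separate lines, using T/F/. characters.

Step 1: 6 trees catch fire, 2 burn out
  TTTTF
  T.TF.
  TFTTF
  F.FT.
  T.TTT
Step 2: 8 trees catch fire, 6 burn out
  TTTF.
  T.F..
  F.FF.
  ...F.
  F.FTT
Step 3: 3 trees catch fire, 8 burn out
  TTF..
  F....
  .....
  .....
  ...FT
Step 4: 3 trees catch fire, 3 burn out
  FF...
  .....
  .....
  .....
  ....F
Step 5: 0 trees catch fire, 3 burn out
  .....
  .....
  .....
  .....
  .....
Step 6: 0 trees catch fire, 0 burn out
  .....
  .....
  .....
  .....
  .....

.....
.....
.....
.....
.....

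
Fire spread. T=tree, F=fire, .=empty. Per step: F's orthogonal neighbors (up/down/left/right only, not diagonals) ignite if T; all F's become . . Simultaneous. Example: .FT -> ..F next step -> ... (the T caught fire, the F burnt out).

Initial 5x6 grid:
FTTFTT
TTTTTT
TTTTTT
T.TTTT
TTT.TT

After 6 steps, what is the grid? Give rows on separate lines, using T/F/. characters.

Step 1: 5 trees catch fire, 2 burn out
  .FF.FT
  FTTFTT
  TTTTTT
  T.TTTT
  TTT.TT
Step 2: 6 trees catch fire, 5 burn out
  .....F
  .FF.FT
  FTTFTT
  T.TTTT
  TTT.TT
Step 3: 6 trees catch fire, 6 burn out
  ......
  .....F
  .FF.FT
  F.TFTT
  TTT.TT
Step 4: 4 trees catch fire, 6 burn out
  ......
  ......
  .....F
  ..F.FT
  FTT.TT
Step 5: 4 trees catch fire, 4 burn out
  ......
  ......
  ......
  .....F
  .FF.FT
Step 6: 1 trees catch fire, 4 burn out
  ......
  ......
  ......
  ......
  .....F

......
......
......
......
.....F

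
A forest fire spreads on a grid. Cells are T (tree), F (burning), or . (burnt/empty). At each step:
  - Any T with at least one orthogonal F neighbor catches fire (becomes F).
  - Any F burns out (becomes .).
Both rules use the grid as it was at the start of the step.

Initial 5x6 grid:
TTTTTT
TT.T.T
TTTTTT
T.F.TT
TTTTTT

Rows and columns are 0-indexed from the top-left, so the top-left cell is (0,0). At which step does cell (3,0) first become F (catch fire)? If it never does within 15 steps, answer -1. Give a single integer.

Step 1: cell (3,0)='T' (+2 fires, +1 burnt)
Step 2: cell (3,0)='T' (+4 fires, +2 burnt)
Step 3: cell (3,0)='T' (+6 fires, +4 burnt)
Step 4: cell (3,0)='F' (+7 fires, +6 burnt)
  -> target ignites at step 4
Step 5: cell (3,0)='.' (+5 fires, +7 burnt)
Step 6: cell (3,0)='.' (+1 fires, +5 burnt)
Step 7: cell (3,0)='.' (+0 fires, +1 burnt)
  fire out at step 7

4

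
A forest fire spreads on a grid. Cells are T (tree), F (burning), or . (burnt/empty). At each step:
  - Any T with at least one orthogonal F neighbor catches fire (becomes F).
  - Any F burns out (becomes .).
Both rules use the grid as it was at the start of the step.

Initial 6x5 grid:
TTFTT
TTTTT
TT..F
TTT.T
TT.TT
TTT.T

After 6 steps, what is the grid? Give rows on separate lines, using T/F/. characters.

Step 1: 5 trees catch fire, 2 burn out
  TF.FT
  TTFTF
  TT...
  TTT.F
  TT.TT
  TTT.T
Step 2: 5 trees catch fire, 5 burn out
  F...F
  TF.F.
  TT...
  TTT..
  TT.TF
  TTT.T
Step 3: 4 trees catch fire, 5 burn out
  .....
  F....
  TF...
  TTT..
  TT.F.
  TTT.F
Step 4: 2 trees catch fire, 4 burn out
  .....
  .....
  F....
  TFT..
  TT...
  TTT..
Step 5: 3 trees catch fire, 2 burn out
  .....
  .....
  .....
  F.F..
  TF...
  TTT..
Step 6: 2 trees catch fire, 3 burn out
  .....
  .....
  .....
  .....
  F....
  TFT..

.....
.....
.....
.....
F....
TFT..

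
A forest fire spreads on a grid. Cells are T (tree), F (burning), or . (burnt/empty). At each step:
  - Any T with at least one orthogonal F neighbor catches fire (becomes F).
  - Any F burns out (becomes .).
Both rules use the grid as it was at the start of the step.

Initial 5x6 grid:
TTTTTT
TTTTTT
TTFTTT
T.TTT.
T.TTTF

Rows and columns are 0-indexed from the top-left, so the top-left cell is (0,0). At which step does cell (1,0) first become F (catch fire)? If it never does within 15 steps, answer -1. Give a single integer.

Step 1: cell (1,0)='T' (+5 fires, +2 burnt)
Step 2: cell (1,0)='T' (+9 fires, +5 burnt)
Step 3: cell (1,0)='F' (+6 fires, +9 burnt)
  -> target ignites at step 3
Step 4: cell (1,0)='.' (+4 fires, +6 burnt)
Step 5: cell (1,0)='.' (+1 fires, +4 burnt)
Step 6: cell (1,0)='.' (+0 fires, +1 burnt)
  fire out at step 6

3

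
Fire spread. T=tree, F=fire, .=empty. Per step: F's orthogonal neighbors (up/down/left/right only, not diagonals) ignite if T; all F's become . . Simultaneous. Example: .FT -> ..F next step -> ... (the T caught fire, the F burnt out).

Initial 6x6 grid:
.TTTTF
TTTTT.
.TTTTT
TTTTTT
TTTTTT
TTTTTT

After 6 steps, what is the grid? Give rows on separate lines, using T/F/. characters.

Step 1: 1 trees catch fire, 1 burn out
  .TTTF.
  TTTTT.
  .TTTTT
  TTTTTT
  TTTTTT
  TTTTTT
Step 2: 2 trees catch fire, 1 burn out
  .TTF..
  TTTTF.
  .TTTTT
  TTTTTT
  TTTTTT
  TTTTTT
Step 3: 3 trees catch fire, 2 burn out
  .TF...
  TTTF..
  .TTTFT
  TTTTTT
  TTTTTT
  TTTTTT
Step 4: 5 trees catch fire, 3 burn out
  .F....
  TTF...
  .TTF.F
  TTTTFT
  TTTTTT
  TTTTTT
Step 5: 5 trees catch fire, 5 burn out
  ......
  TF....
  .TF...
  TTTF.F
  TTTTFT
  TTTTTT
Step 6: 6 trees catch fire, 5 burn out
  ......
  F.....
  .F....
  TTF...
  TTTF.F
  TTTTFT

......
F.....
.F....
TTF...
TTTF.F
TTTTFT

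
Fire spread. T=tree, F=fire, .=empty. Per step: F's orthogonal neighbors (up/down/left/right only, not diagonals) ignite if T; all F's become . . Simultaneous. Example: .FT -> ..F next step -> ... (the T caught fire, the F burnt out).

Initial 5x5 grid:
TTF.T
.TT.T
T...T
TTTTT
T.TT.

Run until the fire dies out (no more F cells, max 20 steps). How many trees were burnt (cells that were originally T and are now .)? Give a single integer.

Step 1: +2 fires, +1 burnt (F count now 2)
Step 2: +2 fires, +2 burnt (F count now 2)
Step 3: +0 fires, +2 burnt (F count now 0)
Fire out after step 3
Initially T: 16, now '.': 13
Total burnt (originally-T cells now '.'): 4

Answer: 4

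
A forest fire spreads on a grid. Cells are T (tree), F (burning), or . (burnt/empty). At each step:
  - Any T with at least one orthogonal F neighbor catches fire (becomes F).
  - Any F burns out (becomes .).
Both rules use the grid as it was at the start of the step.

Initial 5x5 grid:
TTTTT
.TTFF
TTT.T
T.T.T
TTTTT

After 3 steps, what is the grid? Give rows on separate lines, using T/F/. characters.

Step 1: 4 trees catch fire, 2 burn out
  TTTFF
  .TF..
  TTT.F
  T.T.T
  TTTTT
Step 2: 4 trees catch fire, 4 burn out
  TTF..
  .F...
  TTF..
  T.T.F
  TTTTT
Step 3: 4 trees catch fire, 4 burn out
  TF...
  .....
  TF...
  T.F..
  TTTTF

TF...
.....
TF...
T.F..
TTTTF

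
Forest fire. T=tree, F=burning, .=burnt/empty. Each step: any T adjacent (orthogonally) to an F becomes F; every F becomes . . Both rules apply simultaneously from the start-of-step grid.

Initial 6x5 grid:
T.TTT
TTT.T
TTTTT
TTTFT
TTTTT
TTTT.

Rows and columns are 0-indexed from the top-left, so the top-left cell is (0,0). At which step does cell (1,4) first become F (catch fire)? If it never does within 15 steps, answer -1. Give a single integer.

Step 1: cell (1,4)='T' (+4 fires, +1 burnt)
Step 2: cell (1,4)='T' (+6 fires, +4 burnt)
Step 3: cell (1,4)='F' (+6 fires, +6 burnt)
  -> target ignites at step 3
Step 4: cell (1,4)='.' (+6 fires, +6 burnt)
Step 5: cell (1,4)='.' (+3 fires, +6 burnt)
Step 6: cell (1,4)='.' (+1 fires, +3 burnt)
Step 7: cell (1,4)='.' (+0 fires, +1 burnt)
  fire out at step 7

3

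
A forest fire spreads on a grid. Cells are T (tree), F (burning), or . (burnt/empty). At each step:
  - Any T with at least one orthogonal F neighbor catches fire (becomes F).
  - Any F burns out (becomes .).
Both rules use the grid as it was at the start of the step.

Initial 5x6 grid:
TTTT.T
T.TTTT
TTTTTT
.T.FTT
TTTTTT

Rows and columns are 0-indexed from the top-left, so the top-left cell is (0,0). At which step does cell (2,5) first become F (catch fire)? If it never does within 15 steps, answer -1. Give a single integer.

Step 1: cell (2,5)='T' (+3 fires, +1 burnt)
Step 2: cell (2,5)='T' (+6 fires, +3 burnt)
Step 3: cell (2,5)='F' (+7 fires, +6 burnt)
  -> target ignites at step 3
Step 4: cell (2,5)='.' (+5 fires, +7 burnt)
Step 5: cell (2,5)='.' (+3 fires, +5 burnt)
Step 6: cell (2,5)='.' (+1 fires, +3 burnt)
Step 7: cell (2,5)='.' (+0 fires, +1 burnt)
  fire out at step 7

3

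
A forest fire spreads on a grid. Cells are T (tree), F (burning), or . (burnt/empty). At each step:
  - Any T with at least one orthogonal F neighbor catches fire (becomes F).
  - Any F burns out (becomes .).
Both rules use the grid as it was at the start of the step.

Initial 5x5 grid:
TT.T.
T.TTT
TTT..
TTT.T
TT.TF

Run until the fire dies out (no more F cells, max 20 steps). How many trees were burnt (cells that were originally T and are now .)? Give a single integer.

Answer: 2

Derivation:
Step 1: +2 fires, +1 burnt (F count now 2)
Step 2: +0 fires, +2 burnt (F count now 0)
Fire out after step 2
Initially T: 17, now '.': 10
Total burnt (originally-T cells now '.'): 2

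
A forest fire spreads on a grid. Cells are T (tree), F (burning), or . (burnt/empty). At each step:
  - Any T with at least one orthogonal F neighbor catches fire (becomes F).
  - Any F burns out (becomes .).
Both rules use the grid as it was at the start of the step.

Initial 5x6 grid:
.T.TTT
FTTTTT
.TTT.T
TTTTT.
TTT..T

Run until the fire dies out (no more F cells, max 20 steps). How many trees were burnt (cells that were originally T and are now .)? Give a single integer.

Step 1: +1 fires, +1 burnt (F count now 1)
Step 2: +3 fires, +1 burnt (F count now 3)
Step 3: +3 fires, +3 burnt (F count now 3)
Step 4: +6 fires, +3 burnt (F count now 6)
Step 5: +5 fires, +6 burnt (F count now 5)
Step 6: +3 fires, +5 burnt (F count now 3)
Step 7: +0 fires, +3 burnt (F count now 0)
Fire out after step 7
Initially T: 22, now '.': 29
Total burnt (originally-T cells now '.'): 21

Answer: 21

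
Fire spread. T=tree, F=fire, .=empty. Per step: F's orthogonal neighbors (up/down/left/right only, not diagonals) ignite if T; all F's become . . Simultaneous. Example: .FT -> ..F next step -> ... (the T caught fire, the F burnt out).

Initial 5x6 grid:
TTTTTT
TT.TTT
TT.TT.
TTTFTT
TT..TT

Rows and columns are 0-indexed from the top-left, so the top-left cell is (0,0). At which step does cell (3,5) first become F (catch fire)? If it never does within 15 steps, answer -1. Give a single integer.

Step 1: cell (3,5)='T' (+3 fires, +1 burnt)
Step 2: cell (3,5)='F' (+5 fires, +3 burnt)
  -> target ignites at step 2
Step 3: cell (3,5)='.' (+6 fires, +5 burnt)
Step 4: cell (3,5)='.' (+6 fires, +6 burnt)
Step 5: cell (3,5)='.' (+3 fires, +6 burnt)
Step 6: cell (3,5)='.' (+1 fires, +3 burnt)
Step 7: cell (3,5)='.' (+0 fires, +1 burnt)
  fire out at step 7

2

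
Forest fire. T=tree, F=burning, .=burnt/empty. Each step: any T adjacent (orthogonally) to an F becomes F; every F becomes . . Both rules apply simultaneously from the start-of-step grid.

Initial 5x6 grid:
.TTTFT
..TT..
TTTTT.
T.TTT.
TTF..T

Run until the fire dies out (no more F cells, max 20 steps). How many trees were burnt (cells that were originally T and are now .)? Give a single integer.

Answer: 17

Derivation:
Step 1: +4 fires, +2 burnt (F count now 4)
Step 2: +5 fires, +4 burnt (F count now 5)
Step 3: +6 fires, +5 burnt (F count now 6)
Step 4: +2 fires, +6 burnt (F count now 2)
Step 5: +0 fires, +2 burnt (F count now 0)
Fire out after step 5
Initially T: 18, now '.': 29
Total burnt (originally-T cells now '.'): 17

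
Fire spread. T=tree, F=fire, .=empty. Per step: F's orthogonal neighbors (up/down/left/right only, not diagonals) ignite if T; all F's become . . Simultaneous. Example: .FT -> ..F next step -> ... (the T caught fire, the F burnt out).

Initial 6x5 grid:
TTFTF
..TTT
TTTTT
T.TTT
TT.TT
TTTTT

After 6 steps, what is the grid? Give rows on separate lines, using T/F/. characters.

Step 1: 4 trees catch fire, 2 burn out
  TF.F.
  ..FTF
  TTTTT
  T.TTT
  TT.TT
  TTTTT
Step 2: 4 trees catch fire, 4 burn out
  F....
  ...F.
  TTFTF
  T.TTT
  TT.TT
  TTTTT
Step 3: 4 trees catch fire, 4 burn out
  .....
  .....
  TF.F.
  T.FTF
  TT.TT
  TTTTT
Step 4: 3 trees catch fire, 4 burn out
  .....
  .....
  F....
  T..F.
  TT.TF
  TTTTT
Step 5: 3 trees catch fire, 3 burn out
  .....
  .....
  .....
  F....
  TT.F.
  TTTTF
Step 6: 2 trees catch fire, 3 burn out
  .....
  .....
  .....
  .....
  FT...
  TTTF.

.....
.....
.....
.....
FT...
TTTF.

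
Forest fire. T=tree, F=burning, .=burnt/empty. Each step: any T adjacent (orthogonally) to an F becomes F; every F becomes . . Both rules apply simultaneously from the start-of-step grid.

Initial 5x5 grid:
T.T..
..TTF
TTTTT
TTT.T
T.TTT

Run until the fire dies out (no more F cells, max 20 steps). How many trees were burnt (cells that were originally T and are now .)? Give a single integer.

Step 1: +2 fires, +1 burnt (F count now 2)
Step 2: +3 fires, +2 burnt (F count now 3)
Step 3: +3 fires, +3 burnt (F count now 3)
Step 4: +3 fires, +3 burnt (F count now 3)
Step 5: +3 fires, +3 burnt (F count now 3)
Step 6: +1 fires, +3 burnt (F count now 1)
Step 7: +1 fires, +1 burnt (F count now 1)
Step 8: +0 fires, +1 burnt (F count now 0)
Fire out after step 8
Initially T: 17, now '.': 24
Total burnt (originally-T cells now '.'): 16

Answer: 16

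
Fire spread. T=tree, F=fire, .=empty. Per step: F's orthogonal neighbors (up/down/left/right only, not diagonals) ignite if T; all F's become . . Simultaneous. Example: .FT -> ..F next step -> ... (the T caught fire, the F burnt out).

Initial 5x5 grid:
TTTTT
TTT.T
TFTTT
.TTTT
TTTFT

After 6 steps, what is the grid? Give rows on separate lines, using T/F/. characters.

Step 1: 7 trees catch fire, 2 burn out
  TTTTT
  TFT.T
  F.FTT
  .FTFT
  TTF.F
Step 2: 7 trees catch fire, 7 burn out
  TFTTT
  F.F.T
  ...FT
  ..F.F
  TF...
Step 3: 4 trees catch fire, 7 burn out
  F.FTT
  ....T
  ....F
  .....
  F....
Step 4: 2 trees catch fire, 4 burn out
  ...FT
  ....F
  .....
  .....
  .....
Step 5: 1 trees catch fire, 2 burn out
  ....F
  .....
  .....
  .....
  .....
Step 6: 0 trees catch fire, 1 burn out
  .....
  .....
  .....
  .....
  .....

.....
.....
.....
.....
.....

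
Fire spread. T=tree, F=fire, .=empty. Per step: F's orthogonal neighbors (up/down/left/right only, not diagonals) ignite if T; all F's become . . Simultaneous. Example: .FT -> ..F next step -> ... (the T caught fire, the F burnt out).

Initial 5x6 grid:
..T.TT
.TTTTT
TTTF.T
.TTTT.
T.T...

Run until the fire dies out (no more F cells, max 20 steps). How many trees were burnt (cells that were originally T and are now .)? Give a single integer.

Answer: 17

Derivation:
Step 1: +3 fires, +1 burnt (F count now 3)
Step 2: +5 fires, +3 burnt (F count now 5)
Step 3: +7 fires, +5 burnt (F count now 7)
Step 4: +2 fires, +7 burnt (F count now 2)
Step 5: +0 fires, +2 burnt (F count now 0)
Fire out after step 5
Initially T: 18, now '.': 29
Total burnt (originally-T cells now '.'): 17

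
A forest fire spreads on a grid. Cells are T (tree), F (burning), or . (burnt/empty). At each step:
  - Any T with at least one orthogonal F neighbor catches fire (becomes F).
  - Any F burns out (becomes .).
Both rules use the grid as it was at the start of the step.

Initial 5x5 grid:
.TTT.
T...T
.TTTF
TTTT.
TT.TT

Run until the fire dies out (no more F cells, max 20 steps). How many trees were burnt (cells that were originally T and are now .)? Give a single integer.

Step 1: +2 fires, +1 burnt (F count now 2)
Step 2: +2 fires, +2 burnt (F count now 2)
Step 3: +3 fires, +2 burnt (F count now 3)
Step 4: +2 fires, +3 burnt (F count now 2)
Step 5: +2 fires, +2 burnt (F count now 2)
Step 6: +1 fires, +2 burnt (F count now 1)
Step 7: +0 fires, +1 burnt (F count now 0)
Fire out after step 7
Initially T: 16, now '.': 21
Total burnt (originally-T cells now '.'): 12

Answer: 12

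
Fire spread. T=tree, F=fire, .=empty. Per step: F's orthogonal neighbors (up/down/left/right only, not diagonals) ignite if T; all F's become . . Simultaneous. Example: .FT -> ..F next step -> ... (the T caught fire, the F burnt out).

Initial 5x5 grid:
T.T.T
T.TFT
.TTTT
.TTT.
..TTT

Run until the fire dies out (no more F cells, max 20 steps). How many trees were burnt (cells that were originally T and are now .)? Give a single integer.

Step 1: +3 fires, +1 burnt (F count now 3)
Step 2: +5 fires, +3 burnt (F count now 5)
Step 3: +3 fires, +5 burnt (F count now 3)
Step 4: +3 fires, +3 burnt (F count now 3)
Step 5: +0 fires, +3 burnt (F count now 0)
Fire out after step 5
Initially T: 16, now '.': 23
Total burnt (originally-T cells now '.'): 14

Answer: 14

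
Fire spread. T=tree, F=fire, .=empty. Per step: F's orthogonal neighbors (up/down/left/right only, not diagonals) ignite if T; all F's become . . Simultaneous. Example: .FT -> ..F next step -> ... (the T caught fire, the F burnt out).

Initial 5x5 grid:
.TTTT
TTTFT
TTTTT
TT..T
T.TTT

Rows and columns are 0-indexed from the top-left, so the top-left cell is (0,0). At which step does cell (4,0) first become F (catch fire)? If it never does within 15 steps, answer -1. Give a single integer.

Step 1: cell (4,0)='T' (+4 fires, +1 burnt)
Step 2: cell (4,0)='T' (+5 fires, +4 burnt)
Step 3: cell (4,0)='T' (+4 fires, +5 burnt)
Step 4: cell (4,0)='T' (+3 fires, +4 burnt)
Step 5: cell (4,0)='T' (+2 fires, +3 burnt)
Step 6: cell (4,0)='F' (+2 fires, +2 burnt)
  -> target ignites at step 6
Step 7: cell (4,0)='.' (+0 fires, +2 burnt)
  fire out at step 7

6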